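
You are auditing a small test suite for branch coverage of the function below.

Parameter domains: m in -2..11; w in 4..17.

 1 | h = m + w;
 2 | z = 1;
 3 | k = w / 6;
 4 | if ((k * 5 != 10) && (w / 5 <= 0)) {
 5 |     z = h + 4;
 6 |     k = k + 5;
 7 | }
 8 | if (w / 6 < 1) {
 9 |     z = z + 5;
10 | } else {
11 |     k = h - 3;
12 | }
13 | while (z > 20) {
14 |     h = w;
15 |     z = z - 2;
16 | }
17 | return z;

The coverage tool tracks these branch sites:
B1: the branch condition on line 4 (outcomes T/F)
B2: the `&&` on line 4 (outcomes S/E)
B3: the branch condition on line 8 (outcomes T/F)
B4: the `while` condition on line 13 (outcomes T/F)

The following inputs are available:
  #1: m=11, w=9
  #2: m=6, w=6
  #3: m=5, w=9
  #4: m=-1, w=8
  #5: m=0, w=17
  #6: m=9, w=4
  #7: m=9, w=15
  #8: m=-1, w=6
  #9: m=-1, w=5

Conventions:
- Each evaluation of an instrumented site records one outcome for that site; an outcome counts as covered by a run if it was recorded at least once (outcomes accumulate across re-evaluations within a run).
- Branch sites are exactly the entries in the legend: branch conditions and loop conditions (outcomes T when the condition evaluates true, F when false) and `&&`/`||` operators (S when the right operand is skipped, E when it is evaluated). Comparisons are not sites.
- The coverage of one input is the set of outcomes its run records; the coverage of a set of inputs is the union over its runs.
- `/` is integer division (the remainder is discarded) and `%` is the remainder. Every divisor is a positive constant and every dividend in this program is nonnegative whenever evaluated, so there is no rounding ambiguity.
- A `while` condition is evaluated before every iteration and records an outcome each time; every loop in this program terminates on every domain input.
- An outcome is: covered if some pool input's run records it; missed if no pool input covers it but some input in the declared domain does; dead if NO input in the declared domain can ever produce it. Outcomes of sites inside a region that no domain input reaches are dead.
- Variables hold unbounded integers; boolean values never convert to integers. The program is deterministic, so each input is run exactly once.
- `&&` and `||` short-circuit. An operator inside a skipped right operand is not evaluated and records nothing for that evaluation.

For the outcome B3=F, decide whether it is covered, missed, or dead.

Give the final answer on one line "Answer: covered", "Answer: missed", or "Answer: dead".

B3=F is recorded by pool input(s) 1, 2, 3, 4, 5, 7, 8 -> covered

Answer: covered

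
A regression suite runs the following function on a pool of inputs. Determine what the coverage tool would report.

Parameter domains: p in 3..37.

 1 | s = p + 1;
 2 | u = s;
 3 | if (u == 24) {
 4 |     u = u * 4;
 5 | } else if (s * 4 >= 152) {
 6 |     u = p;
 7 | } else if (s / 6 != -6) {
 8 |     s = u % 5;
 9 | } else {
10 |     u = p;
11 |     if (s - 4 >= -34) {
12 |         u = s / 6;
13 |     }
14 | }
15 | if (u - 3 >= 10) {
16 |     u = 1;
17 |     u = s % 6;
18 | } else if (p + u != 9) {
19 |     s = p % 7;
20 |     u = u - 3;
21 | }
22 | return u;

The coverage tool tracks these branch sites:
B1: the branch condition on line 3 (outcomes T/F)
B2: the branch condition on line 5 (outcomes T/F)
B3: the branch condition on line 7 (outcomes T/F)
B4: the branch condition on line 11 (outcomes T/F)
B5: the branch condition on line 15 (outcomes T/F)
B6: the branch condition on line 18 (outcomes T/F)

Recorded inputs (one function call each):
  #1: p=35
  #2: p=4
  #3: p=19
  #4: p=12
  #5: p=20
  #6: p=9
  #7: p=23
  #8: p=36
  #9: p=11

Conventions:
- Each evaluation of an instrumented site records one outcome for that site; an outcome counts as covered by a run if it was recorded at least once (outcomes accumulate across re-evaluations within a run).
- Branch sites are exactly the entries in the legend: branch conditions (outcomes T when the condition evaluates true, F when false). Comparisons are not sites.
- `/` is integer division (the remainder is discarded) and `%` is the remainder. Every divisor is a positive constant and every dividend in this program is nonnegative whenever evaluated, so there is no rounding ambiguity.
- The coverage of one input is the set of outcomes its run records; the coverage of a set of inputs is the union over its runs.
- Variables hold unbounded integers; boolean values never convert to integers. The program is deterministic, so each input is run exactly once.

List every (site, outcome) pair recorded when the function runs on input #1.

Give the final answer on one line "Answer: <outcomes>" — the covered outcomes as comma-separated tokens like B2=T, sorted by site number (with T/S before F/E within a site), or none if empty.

Tracing the run of input #1 (p=35):
  B1->F, B2->F, B3->T, B5->T
distinct outcomes covered: B1=F, B2=F, B3=T, B5=T

Answer: B1=F, B2=F, B3=T, B5=T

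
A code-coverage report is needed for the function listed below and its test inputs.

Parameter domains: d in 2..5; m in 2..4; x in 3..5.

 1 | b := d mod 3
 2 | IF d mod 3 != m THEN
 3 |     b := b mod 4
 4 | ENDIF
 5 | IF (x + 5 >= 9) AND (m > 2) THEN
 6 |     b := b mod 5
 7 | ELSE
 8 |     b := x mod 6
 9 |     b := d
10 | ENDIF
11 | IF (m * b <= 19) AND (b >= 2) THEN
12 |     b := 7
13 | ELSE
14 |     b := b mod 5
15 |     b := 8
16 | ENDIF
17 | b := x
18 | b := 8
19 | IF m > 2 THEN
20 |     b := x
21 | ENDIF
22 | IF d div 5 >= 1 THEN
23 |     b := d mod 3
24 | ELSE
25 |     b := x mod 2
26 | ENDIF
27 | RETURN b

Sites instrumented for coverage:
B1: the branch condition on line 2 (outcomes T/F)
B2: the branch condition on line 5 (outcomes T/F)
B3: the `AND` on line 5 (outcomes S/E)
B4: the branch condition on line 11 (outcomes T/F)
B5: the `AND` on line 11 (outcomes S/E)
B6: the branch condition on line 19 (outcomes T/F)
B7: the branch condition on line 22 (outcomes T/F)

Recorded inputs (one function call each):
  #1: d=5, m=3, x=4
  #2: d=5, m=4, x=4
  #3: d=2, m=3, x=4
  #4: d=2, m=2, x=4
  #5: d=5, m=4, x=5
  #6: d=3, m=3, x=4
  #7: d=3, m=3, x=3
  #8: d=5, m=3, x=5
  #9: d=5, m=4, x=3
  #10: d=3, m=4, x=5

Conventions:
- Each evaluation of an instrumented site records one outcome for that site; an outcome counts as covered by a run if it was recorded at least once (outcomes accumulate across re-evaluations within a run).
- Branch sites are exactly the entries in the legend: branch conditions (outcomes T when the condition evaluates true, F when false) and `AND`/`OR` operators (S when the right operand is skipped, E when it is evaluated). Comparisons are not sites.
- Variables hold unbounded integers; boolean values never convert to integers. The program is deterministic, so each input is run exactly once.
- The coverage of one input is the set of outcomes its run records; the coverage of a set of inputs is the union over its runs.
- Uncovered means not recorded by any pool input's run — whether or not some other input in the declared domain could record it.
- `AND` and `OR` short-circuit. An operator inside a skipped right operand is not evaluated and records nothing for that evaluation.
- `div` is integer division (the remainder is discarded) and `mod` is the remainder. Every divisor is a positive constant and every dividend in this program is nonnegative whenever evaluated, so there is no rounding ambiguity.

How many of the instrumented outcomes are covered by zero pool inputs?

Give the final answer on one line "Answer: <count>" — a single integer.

input #1 (d=5, m=3, x=4): events B1->T, B3->E, B2->T, B5->E, B4->T, B6->T, B7->T; covers B1=T, B2=T, B3=E, B4=T, B5=E, B6=T, B7=T
input #2 (d=5, m=4, x=4): events B1->T, B3->E, B2->T, B5->E, B4->T, B6->T, B7->T; covers B1=T, B2=T, B3=E, B4=T, B5=E, B6=T, B7=T
input #3 (d=2, m=3, x=4): events B1->T, B3->E, B2->T, B5->E, B4->T, B6->T, B7->F; covers B1=T, B2=T, B3=E, B4=T, B5=E, B6=T, B7=F
input #4 (d=2, m=2, x=4): events B1->F, B3->E, B2->F, B5->E, B4->T, B6->F, B7->F; covers B1=F, B2=F, B3=E, B4=T, B5=E, B6=F, B7=F
input #5 (d=5, m=4, x=5): events B1->T, B3->E, B2->T, B5->E, B4->T, B6->T, B7->T; covers B1=T, B2=T, B3=E, B4=T, B5=E, B6=T, B7=T
input #6 (d=3, m=3, x=4): events B1->T, B3->E, B2->T, B5->E, B4->F, B6->T, B7->F; covers B1=T, B2=T, B3=E, B4=F, B5=E, B6=T, B7=F
input #7 (d=3, m=3, x=3): events B1->T, B3->S, B2->F, B5->E, B4->T, B6->T, B7->F; covers B1=T, B2=F, B3=S, B4=T, B5=E, B6=T, B7=F
input #8 (d=5, m=3, x=5): events B1->T, B3->E, B2->T, B5->E, B4->T, B6->T, B7->T; covers B1=T, B2=T, B3=E, B4=T, B5=E, B6=T, B7=T
input #9 (d=5, m=4, x=3): events B1->T, B3->S, B2->F, B5->S, B4->F, B6->T, B7->T; covers B1=T, B2=F, B3=S, B4=F, B5=S, B6=T, B7=T
input #10 (d=3, m=4, x=5): events B1->T, B3->E, B2->T, B5->E, B4->F, B6->T, B7->F; covers B1=T, B2=T, B3=E, B4=F, B5=E, B6=T, B7=F
union over the pool: B1=T, B1=F, B2=T, B2=F, B3=S, B3=E, B4=T, B4=F, B5=S, B5=E, B6=T, B6=F, B7=T, B7=F
uncovered (0 of 14): none

Answer: 0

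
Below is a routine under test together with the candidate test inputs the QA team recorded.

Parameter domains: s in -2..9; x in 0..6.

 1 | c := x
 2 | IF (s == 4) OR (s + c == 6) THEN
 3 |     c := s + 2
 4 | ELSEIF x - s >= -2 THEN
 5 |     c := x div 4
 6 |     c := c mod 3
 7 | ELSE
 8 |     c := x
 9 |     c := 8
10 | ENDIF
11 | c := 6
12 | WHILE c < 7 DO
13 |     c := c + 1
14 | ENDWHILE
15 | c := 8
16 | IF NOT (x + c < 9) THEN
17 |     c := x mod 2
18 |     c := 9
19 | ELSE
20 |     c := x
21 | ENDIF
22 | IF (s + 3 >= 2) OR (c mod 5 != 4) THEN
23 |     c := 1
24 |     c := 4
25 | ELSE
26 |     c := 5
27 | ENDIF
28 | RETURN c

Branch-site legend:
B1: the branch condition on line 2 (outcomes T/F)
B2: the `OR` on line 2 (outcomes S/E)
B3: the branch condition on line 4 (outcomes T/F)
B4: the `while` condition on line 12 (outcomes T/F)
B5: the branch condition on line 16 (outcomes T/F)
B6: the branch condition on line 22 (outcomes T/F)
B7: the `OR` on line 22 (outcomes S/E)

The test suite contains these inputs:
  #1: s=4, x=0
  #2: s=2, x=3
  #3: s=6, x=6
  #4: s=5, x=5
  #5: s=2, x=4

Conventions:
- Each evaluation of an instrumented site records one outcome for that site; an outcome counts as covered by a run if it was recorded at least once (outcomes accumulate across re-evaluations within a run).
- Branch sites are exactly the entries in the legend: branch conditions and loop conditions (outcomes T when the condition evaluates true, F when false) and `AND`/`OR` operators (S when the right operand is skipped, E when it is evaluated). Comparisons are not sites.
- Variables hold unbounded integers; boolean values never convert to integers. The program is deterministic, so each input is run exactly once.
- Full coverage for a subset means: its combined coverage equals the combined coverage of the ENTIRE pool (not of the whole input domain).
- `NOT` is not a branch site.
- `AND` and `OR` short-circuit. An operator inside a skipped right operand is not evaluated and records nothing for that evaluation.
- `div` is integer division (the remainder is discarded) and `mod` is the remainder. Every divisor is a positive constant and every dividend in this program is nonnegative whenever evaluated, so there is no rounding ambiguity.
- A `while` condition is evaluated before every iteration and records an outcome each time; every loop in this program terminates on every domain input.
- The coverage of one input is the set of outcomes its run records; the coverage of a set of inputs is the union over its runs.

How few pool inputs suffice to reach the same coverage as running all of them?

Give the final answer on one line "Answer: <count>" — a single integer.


input #1, s=4, x=0: outcomes B1=T, B2=S, B4=T, B4=F, B5=F, B6=T, B7=S
input #2, s=2, x=3: outcomes B1=F, B2=E, B3=T, B4=T, B4=F, B5=T, B6=T, B7=S
input #3, s=6, x=6: outcomes B1=F, B2=E, B3=T, B4=T, B4=F, B5=T, B6=T, B7=S
input #4, s=5, x=5: outcomes B1=F, B2=E, B3=T, B4=T, B4=F, B5=T, B6=T, B7=S
input #5, s=2, x=4: outcomes B1=T, B2=E, B4=T, B4=F, B5=T, B6=T, B7=S
the full pool covers 11 outcomes: B1=T, B1=F, B2=S, B2=E, B3=T, B4=T, B4=F, B5=T, B5=F, B6=T, B7=S
every size-1 subset falls short of the 11 outcomes (best: 8/11)
size 2: inputs {1, 2} cover all 11 outcomes, and no lexicographically smaller subset of this size does
Answer: 2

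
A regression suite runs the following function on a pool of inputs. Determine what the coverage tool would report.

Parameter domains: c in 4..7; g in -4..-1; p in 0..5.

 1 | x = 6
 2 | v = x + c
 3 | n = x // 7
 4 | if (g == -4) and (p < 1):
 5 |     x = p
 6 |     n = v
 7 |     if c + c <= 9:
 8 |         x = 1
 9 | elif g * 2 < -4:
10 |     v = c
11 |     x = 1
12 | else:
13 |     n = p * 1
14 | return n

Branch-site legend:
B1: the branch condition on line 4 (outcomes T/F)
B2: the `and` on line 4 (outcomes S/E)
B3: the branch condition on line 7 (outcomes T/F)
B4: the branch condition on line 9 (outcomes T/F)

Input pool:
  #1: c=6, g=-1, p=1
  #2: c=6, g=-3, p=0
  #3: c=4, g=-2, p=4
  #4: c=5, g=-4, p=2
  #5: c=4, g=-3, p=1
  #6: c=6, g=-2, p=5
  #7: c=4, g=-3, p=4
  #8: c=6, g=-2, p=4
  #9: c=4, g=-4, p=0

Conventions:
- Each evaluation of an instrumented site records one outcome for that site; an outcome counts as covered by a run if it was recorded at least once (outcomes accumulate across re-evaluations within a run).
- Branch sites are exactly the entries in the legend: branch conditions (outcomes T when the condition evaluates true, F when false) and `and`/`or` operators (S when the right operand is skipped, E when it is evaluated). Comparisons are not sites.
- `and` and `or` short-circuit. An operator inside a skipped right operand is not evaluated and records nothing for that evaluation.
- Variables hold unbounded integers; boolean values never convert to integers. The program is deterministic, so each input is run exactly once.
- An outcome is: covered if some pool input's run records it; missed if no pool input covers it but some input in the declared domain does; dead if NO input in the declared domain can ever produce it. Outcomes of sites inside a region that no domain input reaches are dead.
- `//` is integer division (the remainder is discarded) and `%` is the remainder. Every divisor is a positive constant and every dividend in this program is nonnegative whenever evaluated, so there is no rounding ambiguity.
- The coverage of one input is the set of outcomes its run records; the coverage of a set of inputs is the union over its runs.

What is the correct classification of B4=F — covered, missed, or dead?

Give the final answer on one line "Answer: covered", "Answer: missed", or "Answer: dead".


B4=F is recorded by pool input(s) 1, 3, 6, 8 -> covered
Answer: covered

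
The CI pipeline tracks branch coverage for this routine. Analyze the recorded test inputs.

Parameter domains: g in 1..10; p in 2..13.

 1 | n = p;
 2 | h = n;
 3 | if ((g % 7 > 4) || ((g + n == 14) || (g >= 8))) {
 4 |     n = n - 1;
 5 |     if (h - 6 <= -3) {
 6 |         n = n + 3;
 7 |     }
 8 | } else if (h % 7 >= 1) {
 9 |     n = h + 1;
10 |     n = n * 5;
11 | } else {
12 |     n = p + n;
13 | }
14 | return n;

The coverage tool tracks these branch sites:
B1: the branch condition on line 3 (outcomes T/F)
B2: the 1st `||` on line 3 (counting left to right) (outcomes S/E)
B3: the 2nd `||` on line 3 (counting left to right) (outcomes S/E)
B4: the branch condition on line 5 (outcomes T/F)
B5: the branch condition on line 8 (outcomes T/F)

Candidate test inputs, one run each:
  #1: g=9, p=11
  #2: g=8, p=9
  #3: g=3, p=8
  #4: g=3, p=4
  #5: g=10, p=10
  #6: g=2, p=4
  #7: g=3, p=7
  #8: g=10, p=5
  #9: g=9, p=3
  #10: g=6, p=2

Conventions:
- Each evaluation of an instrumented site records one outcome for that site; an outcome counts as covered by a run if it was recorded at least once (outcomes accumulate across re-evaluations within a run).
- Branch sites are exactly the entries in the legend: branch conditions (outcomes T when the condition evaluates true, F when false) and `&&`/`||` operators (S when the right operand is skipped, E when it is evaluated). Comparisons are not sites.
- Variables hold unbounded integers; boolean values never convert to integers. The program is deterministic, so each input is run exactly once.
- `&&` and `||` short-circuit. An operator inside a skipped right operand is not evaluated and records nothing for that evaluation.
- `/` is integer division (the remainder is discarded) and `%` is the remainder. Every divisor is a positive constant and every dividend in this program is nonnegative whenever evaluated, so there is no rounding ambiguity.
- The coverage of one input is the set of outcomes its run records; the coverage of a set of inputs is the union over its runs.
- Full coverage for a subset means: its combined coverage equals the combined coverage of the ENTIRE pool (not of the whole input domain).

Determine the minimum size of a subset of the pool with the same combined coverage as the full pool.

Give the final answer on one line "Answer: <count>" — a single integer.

#1 (g=9, p=11) -> B2->E, B3->E, B1->T, B4->F; covered: B1=T, B2=E, B3=E, B4=F
#2 (g=8, p=9) -> B2->E, B3->E, B1->T, B4->F; covered: B1=T, B2=E, B3=E, B4=F
#3 (g=3, p=8) -> B2->E, B3->E, B1->F, B5->T; covered: B1=F, B2=E, B3=E, B5=T
#4 (g=3, p=4) -> B2->E, B3->E, B1->F, B5->T; covered: B1=F, B2=E, B3=E, B5=T
#5 (g=10, p=10) -> B2->E, B3->E, B1->T, B4->F; covered: B1=T, B2=E, B3=E, B4=F
#6 (g=2, p=4) -> B2->E, B3->E, B1->F, B5->T; covered: B1=F, B2=E, B3=E, B5=T
#7 (g=3, p=7) -> B2->E, B3->E, B1->F, B5->F; covered: B1=F, B2=E, B3=E, B5=F
#8 (g=10, p=5) -> B2->E, B3->E, B1->T, B4->F; covered: B1=T, B2=E, B3=E, B4=F
#9 (g=9, p=3) -> B2->E, B3->E, B1->T, B4->T; covered: B1=T, B2=E, B3=E, B4=T
#10 (g=6, p=2) -> B2->S, B1->T, B4->T; covered: B1=T, B2=S, B4=T
pool-wide coverage (9 outcomes): B1=T, B1=F, B2=S, B2=E, B3=E, B4=T, B4=F, B5=T, B5=F
no size-1 subset reaches all 9 outcomes (best union: 4/9)
no size-2 subset reaches all 9 outcomes (best union: 7/9)
no size-3 subset reaches all 9 outcomes (best union: 8/9)
inputs {1, 3, 7, 10} (size 4) cover everything; no size-4 subset with a lexicographically smaller index list covers all 9

Answer: 4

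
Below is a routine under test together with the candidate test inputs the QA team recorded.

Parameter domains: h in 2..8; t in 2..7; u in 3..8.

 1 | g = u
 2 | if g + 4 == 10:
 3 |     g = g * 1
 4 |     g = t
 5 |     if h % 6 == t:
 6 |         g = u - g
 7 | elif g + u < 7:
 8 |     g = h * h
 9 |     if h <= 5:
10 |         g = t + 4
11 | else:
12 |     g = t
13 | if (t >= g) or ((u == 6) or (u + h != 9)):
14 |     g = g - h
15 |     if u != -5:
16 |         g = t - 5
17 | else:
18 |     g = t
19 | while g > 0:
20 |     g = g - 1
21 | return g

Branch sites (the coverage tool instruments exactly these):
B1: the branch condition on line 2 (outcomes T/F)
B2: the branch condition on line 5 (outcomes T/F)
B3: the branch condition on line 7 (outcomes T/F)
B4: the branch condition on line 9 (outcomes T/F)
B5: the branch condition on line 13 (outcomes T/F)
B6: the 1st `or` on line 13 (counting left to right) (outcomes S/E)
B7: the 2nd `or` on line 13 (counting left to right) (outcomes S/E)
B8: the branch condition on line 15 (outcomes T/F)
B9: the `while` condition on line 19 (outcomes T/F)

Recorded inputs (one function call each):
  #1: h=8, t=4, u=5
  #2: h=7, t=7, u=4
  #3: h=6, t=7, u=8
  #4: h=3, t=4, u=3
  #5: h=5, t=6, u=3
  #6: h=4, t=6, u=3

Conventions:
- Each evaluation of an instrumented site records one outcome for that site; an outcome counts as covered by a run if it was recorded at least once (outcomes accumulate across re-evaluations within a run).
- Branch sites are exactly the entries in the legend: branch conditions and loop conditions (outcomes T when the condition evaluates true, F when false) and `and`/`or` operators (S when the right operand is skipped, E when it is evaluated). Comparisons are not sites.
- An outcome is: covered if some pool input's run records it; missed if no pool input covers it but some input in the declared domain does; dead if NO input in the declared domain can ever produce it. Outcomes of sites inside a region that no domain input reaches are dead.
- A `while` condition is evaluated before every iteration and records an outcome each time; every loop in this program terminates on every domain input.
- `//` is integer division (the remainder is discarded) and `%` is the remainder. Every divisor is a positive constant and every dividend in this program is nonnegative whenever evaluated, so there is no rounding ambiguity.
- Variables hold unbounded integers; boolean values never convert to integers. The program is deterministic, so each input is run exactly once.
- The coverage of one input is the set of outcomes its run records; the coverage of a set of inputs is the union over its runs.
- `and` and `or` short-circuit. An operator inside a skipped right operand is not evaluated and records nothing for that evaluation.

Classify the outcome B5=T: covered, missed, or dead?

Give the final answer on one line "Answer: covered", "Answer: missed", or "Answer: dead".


B5=T is recorded by pool input(s) 1, 2, 3, 4, 5, 6 -> covered
Answer: covered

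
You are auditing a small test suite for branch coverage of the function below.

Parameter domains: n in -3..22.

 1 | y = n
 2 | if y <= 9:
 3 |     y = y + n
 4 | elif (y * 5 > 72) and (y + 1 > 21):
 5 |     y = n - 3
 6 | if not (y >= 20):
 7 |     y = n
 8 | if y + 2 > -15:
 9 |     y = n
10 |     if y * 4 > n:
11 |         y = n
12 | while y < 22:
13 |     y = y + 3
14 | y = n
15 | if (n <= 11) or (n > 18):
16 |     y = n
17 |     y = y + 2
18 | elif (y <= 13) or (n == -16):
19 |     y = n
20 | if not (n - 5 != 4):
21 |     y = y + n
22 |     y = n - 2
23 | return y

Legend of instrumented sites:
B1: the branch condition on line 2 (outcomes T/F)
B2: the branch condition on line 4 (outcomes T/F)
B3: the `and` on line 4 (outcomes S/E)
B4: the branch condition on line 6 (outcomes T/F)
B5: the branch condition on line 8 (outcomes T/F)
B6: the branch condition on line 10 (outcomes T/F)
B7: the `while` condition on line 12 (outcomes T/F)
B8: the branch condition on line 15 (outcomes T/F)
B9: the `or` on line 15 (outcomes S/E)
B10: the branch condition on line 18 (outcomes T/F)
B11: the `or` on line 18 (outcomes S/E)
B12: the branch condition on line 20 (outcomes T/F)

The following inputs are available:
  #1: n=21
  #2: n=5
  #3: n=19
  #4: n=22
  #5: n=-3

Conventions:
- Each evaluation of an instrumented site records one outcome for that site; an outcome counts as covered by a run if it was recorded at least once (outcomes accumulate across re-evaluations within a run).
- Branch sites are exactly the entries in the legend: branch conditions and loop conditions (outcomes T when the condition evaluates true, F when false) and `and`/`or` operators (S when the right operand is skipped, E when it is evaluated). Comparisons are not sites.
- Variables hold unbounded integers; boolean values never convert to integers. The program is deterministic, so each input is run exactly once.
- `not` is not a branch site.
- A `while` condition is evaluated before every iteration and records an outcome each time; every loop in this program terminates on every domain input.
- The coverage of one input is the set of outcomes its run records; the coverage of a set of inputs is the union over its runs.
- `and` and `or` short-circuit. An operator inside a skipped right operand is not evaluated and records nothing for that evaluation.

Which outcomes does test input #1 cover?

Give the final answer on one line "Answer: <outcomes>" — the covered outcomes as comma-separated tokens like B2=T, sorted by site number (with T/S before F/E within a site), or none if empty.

Tracing the run of input #1 (n=21):
  B1->F, B3->E, B2->T, B4->T, B5->T, B6->T, B7->T, B7->F, B9->E, B8->T
  B12->F
distinct outcomes covered: B1=F, B2=T, B3=E, B4=T, B5=T, B6=T, B7=T, B7=F, B8=T, B9=E, B12=F

Answer: B1=F, B2=T, B3=E, B4=T, B5=T, B6=T, B7=T, B7=F, B8=T, B9=E, B12=F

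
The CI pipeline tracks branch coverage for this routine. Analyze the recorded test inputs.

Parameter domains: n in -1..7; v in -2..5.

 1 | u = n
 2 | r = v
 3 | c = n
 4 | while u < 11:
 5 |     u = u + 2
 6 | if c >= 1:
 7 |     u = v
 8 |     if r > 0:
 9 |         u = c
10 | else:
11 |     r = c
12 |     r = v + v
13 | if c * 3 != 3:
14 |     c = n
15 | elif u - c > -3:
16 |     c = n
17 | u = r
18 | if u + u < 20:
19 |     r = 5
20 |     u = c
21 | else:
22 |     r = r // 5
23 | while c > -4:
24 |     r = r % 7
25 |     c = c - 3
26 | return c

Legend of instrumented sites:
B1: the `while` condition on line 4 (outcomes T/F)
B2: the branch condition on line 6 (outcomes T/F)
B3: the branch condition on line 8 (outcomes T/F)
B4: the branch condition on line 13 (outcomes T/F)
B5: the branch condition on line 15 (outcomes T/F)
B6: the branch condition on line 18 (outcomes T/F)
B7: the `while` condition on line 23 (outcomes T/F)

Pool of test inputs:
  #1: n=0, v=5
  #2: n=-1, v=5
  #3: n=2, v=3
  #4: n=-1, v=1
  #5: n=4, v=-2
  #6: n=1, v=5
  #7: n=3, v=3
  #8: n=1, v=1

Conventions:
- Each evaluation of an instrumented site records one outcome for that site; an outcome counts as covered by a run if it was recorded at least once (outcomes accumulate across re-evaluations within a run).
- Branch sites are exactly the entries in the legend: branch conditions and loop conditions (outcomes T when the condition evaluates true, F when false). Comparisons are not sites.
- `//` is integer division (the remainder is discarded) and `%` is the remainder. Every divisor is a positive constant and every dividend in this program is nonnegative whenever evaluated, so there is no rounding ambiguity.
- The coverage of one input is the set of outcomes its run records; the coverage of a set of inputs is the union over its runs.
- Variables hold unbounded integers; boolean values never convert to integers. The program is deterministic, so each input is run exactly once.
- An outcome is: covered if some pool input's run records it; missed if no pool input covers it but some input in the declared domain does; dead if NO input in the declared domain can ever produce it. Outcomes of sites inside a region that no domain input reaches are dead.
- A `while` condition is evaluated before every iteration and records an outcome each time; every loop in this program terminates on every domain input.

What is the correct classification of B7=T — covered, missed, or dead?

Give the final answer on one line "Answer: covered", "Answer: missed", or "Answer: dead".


B7=T is recorded by pool input(s) 1, 2, 3, 4, 5, 6, 7, 8 -> covered
Answer: covered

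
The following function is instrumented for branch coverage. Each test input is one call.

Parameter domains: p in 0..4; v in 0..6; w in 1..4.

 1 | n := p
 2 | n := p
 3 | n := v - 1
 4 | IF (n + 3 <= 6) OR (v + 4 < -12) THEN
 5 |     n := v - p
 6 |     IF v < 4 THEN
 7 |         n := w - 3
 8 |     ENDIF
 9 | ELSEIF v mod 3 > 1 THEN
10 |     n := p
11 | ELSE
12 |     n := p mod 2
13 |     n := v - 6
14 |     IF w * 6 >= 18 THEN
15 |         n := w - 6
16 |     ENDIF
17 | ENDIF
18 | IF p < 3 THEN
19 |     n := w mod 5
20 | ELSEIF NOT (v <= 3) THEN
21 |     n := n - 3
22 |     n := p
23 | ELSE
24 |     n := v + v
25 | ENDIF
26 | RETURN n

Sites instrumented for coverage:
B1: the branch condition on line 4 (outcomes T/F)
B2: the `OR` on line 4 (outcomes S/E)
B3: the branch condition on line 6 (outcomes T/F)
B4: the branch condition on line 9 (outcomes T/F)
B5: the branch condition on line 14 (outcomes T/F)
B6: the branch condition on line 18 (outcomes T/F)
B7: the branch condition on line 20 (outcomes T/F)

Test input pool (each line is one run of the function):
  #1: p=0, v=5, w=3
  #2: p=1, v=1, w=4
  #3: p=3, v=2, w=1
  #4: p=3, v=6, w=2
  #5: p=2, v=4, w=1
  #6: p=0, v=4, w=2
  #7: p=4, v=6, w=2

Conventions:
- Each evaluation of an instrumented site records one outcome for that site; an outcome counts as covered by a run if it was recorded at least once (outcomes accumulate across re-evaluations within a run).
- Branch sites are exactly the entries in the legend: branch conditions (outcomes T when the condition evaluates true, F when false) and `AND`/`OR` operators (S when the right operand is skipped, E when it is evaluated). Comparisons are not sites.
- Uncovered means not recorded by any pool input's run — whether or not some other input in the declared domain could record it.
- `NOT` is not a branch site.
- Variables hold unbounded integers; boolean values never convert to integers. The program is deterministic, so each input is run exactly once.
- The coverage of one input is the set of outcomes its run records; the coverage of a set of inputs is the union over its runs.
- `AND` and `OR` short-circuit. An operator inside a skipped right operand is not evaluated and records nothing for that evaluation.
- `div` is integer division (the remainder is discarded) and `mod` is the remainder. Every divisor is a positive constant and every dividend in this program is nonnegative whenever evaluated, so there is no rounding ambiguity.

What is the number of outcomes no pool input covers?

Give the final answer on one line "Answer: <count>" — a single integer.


test 1 (p=0, v=5, w=3) fires B2->E, B1->F, B4->T, B6->T; hits B1=F, B2=E, B4=T, B6=T
test 2 (p=1, v=1, w=4) fires B2->S, B1->T, B3->T, B6->T; hits B1=T, B2=S, B3=T, B6=T
test 3 (p=3, v=2, w=1) fires B2->S, B1->T, B3->T, B6->F, B7->F; hits B1=T, B2=S, B3=T, B6=F, B7=F
test 4 (p=3, v=6, w=2) fires B2->E, B1->F, B4->F, B5->F, B6->F, B7->T; hits B1=F, B2=E, B4=F, B5=F, B6=F, B7=T
test 5 (p=2, v=4, w=1) fires B2->S, B1->T, B3->F, B6->T; hits B1=T, B2=S, B3=F, B6=T
test 6 (p=0, v=4, w=2) fires B2->S, B1->T, B3->F, B6->T; hits B1=T, B2=S, B3=F, B6=T
test 7 (p=4, v=6, w=2) fires B2->E, B1->F, B4->F, B5->F, B6->F, B7->T; hits B1=F, B2=E, B4=F, B5=F, B6=F, B7=T
union over the pool: B1=T, B1=F, B2=S, B2=E, B3=T, B3=F, B4=T, B4=F, B5=F, B6=T, B6=F, B7=T, B7=F
uncovered (1 of 14): B5=T
Answer: 1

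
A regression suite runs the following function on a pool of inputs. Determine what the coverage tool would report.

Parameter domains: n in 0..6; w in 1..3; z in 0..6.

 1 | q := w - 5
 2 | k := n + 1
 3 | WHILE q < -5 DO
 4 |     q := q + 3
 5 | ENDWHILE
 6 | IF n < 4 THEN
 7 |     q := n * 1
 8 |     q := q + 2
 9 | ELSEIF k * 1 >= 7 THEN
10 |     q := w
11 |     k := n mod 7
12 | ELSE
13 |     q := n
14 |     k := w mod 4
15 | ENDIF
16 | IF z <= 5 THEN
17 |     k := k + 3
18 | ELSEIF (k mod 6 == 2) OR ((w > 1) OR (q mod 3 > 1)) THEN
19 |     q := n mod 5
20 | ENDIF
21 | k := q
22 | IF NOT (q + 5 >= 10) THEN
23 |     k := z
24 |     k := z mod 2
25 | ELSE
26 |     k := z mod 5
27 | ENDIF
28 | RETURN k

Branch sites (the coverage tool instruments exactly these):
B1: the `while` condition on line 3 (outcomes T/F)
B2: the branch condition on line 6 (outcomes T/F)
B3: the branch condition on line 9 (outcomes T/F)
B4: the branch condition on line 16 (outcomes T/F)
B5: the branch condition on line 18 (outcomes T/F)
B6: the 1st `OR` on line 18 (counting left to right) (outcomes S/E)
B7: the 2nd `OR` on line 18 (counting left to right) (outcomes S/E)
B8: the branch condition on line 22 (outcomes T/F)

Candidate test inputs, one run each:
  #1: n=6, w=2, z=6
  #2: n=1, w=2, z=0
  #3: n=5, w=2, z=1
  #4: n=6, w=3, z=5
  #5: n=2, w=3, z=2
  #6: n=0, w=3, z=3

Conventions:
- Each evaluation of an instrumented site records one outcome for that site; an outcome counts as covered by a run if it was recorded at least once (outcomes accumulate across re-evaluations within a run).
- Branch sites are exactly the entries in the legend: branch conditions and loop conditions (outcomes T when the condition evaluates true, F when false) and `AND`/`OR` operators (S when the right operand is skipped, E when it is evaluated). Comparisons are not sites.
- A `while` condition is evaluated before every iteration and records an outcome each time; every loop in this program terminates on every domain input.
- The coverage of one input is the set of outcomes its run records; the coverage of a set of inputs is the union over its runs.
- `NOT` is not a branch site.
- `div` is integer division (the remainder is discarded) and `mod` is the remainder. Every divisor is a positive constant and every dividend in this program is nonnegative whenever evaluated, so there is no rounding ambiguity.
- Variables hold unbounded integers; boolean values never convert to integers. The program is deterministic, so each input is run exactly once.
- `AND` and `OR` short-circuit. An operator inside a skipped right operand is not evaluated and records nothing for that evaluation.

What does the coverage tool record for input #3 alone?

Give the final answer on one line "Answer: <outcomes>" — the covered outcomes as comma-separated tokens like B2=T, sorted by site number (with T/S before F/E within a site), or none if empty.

Tracing the run of input #3 (n=5, w=2, z=1):
  B1->F, B2->F, B3->F, B4->T, B8->F
collecting distinct outcomes: B1=F, B2=F, B3=F, B4=T, B8=F

Answer: B1=F, B2=F, B3=F, B4=T, B8=F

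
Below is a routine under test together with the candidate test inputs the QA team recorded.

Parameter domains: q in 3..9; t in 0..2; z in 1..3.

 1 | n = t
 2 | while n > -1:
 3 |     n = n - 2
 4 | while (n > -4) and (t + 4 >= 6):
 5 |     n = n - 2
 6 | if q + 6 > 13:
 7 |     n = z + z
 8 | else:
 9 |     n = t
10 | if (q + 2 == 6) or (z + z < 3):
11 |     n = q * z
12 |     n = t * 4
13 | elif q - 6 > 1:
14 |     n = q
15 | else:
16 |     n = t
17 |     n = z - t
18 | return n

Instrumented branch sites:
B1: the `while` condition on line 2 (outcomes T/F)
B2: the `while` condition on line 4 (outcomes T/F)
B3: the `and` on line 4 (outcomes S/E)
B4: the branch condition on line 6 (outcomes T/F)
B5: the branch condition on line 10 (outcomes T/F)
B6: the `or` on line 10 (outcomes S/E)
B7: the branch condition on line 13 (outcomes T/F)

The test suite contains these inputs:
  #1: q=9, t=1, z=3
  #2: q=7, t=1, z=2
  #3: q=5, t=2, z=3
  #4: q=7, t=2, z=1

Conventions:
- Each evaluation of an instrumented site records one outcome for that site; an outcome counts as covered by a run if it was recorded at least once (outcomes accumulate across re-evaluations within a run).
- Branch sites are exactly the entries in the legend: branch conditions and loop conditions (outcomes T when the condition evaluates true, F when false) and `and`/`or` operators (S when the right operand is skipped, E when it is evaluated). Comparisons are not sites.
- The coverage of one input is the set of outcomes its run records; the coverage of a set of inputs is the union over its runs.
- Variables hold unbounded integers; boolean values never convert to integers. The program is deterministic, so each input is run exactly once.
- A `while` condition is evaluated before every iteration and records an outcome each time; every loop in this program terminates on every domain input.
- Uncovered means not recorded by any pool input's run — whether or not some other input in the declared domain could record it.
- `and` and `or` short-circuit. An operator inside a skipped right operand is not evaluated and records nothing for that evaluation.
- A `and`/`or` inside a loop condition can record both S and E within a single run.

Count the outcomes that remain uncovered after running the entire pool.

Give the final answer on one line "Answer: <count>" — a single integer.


#1 (q=9, t=1, z=3) -> B1->T, B1->F, B3->E, B2->F, B4->T, B6->E, B5->F, B7->T; covered: B1=T, B1=F, B2=F, B3=E, B4=T, B5=F, B6=E, B7=T
#2 (q=7, t=1, z=2) -> B1->T, B1->F, B3->E, B2->F, B4->F, B6->E, B5->F, B7->F; covered: B1=T, B1=F, B2=F, B3=E, B4=F, B5=F, B6=E, B7=F
#3 (q=5, t=2, z=3) -> B1->T, B1->T, B1->F, B3->E, B2->T, B3->S, B2->F, B4->F, B6->E, B5->F, B7->F; covered: B1=T, B1=F, B2=T, B2=F, B3=S, B3=E, B4=F, B5=F, B6=E, B7=F
#4 (q=7, t=2, z=1) -> B1->T, B1->T, B1->F, B3->E, B2->T, B3->S, B2->F, B4->F, B6->E, B5->T; covered: B1=T, B1=F, B2=T, B2=F, B3=S, B3=E, B4=F, B5=T, B6=E
union over the pool: B1=T, B1=F, B2=T, B2=F, B3=S, B3=E, B4=T, B4=F, B5=T, B5=F, B6=E, B7=T, B7=F
uncovered (1 of 14): B6=S
Answer: 1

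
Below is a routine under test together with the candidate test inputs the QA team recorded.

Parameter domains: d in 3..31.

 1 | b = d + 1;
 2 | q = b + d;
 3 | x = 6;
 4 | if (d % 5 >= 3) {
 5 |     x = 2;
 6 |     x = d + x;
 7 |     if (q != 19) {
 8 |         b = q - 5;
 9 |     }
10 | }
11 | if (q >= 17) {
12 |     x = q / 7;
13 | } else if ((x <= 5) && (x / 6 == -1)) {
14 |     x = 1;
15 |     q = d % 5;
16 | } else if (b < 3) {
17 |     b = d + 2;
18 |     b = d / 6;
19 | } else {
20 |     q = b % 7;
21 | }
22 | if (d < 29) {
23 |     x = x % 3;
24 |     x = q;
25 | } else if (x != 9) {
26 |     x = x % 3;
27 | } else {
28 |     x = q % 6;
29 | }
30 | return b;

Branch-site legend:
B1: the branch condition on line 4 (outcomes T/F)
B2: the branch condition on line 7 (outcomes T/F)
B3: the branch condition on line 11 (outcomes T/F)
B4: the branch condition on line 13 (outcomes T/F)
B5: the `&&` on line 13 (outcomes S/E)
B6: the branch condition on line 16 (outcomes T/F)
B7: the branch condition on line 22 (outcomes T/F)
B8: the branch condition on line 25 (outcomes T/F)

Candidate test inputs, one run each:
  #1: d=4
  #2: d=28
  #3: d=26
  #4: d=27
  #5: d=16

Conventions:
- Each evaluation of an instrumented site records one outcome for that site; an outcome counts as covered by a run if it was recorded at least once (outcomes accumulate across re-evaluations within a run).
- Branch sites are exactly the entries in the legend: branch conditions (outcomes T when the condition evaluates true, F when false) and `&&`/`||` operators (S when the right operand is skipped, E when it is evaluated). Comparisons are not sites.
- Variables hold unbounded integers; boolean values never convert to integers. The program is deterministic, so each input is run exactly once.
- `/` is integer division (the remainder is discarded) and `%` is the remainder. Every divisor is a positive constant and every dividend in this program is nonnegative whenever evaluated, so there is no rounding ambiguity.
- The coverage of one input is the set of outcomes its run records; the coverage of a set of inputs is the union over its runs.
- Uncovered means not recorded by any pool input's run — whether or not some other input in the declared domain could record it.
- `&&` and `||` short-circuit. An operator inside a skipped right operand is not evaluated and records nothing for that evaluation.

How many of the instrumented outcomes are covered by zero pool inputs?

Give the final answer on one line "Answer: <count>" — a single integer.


#1 (d=4) -> B1->T, B2->T, B3->F, B5->S, B4->F, B6->F, B7->T; covered: B1=T, B2=T, B3=F, B4=F, B5=S, B6=F, B7=T
#2 (d=28) -> B1->T, B2->T, B3->T, B7->T; covered: B1=T, B2=T, B3=T, B7=T
#3 (d=26) -> B1->F, B3->T, B7->T; covered: B1=F, B3=T, B7=T
#4 (d=27) -> B1->F, B3->T, B7->T; covered: B1=F, B3=T, B7=T
#5 (d=16) -> B1->F, B3->T, B7->T; covered: B1=F, B3=T, B7=T
union over the pool: B1=T, B1=F, B2=T, B3=T, B3=F, B4=F, B5=S, B6=F, B7=T
uncovered (7 of 16): B2=F, B4=T, B5=E, B6=T, B7=F, B8=T, B8=F
Answer: 7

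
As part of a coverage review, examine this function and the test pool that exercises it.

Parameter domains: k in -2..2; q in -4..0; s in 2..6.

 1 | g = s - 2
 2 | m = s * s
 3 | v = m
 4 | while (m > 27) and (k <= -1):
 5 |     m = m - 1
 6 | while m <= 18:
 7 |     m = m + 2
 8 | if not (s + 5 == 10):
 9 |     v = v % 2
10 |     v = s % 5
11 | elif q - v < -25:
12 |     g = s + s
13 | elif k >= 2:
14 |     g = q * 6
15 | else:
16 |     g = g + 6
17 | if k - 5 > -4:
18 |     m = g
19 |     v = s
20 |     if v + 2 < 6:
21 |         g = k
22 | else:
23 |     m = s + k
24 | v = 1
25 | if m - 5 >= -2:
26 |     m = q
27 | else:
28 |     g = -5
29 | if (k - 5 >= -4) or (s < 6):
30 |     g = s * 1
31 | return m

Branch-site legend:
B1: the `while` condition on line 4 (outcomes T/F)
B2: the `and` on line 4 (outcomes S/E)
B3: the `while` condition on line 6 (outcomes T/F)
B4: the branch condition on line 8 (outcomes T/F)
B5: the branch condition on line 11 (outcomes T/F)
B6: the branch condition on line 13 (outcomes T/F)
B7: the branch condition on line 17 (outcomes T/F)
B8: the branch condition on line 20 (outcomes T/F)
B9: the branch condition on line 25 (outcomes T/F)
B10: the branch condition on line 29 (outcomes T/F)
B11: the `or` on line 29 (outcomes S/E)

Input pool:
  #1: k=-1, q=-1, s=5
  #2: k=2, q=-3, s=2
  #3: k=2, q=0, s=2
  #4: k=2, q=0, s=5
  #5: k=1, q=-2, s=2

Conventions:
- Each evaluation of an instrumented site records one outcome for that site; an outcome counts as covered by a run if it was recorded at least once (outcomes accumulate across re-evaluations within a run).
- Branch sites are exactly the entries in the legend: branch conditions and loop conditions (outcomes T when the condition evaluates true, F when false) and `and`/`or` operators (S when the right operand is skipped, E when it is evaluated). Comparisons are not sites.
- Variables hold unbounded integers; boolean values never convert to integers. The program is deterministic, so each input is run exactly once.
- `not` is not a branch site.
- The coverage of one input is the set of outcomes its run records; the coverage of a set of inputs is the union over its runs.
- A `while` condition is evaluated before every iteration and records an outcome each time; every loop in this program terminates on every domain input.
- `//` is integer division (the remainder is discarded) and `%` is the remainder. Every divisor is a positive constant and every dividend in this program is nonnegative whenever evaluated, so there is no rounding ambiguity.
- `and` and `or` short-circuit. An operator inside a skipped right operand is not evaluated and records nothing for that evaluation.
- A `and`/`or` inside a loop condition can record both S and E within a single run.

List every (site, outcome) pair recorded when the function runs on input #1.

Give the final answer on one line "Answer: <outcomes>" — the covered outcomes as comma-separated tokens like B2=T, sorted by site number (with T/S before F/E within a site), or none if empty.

Tracing the run of input #1 (k=-1, q=-1, s=5):
  B2->S, B1->F, B3->F, B4->F, B5->T, B7->F, B9->T, B11->E, B10->T
collecting distinct outcomes: B1=F, B2=S, B3=F, B4=F, B5=T, B7=F, B9=T, B10=T, B11=E

Answer: B1=F, B2=S, B3=F, B4=F, B5=T, B7=F, B9=T, B10=T, B11=E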